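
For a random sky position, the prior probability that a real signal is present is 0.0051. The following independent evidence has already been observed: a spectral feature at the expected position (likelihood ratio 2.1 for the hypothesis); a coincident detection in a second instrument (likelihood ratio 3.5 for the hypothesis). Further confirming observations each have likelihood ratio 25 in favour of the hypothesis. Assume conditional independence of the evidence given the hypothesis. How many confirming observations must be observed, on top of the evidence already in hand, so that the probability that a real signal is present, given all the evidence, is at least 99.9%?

Prior odds = 0.0051/0.9949 = 51/9949.
Combined Bayes factor of the evidence already in hand = 2.1 × 3.5 = 7.35.
Odds after that evidence = (51/9949) × 7.35 = 7497/198980.
Target odds = 0.999/0.001 = 999.
Need 25ⁿ ≥ 999 ÷ (7497/198980) = 22086780/833.
25³ = 15625 falls short of 22086780/833 but 25⁴ = 390625 reaches it, so n = 4.

4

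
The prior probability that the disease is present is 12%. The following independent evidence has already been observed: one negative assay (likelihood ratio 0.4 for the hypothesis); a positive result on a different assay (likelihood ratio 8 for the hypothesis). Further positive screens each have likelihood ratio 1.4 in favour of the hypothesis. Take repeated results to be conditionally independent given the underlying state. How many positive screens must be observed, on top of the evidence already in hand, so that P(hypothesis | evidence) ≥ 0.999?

Prior odds = 0.12/0.88 = 3/22.
Combined Bayes factor of the evidence already in hand = 0.4 × 8 = 3.2.
Odds after that evidence = (3/22) × 3.2 = 24/55.
Target odds = 0.999/0.001 = 999.
Need 1.4ⁿ ≥ 999 ÷ (24/55) = 2289.375.
1.4²² ≈1639.9 falls short of 2289.375 but 1.4²³ ≈2295.86 reaches it, so n = 23.

23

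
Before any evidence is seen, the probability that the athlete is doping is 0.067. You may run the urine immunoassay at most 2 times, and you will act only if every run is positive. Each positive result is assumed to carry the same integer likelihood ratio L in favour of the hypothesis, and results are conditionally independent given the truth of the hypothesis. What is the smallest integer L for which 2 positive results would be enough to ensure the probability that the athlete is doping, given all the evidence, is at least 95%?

Prior odds = 0.067/0.933 = 67/933.
Target odds = 0.95/0.05 = 19.
Need L² ≥ 19 ÷ (67/933) = 17727/67.
16² = 256 < 17727/67 ≤ 289 = 17², so L = 17.

17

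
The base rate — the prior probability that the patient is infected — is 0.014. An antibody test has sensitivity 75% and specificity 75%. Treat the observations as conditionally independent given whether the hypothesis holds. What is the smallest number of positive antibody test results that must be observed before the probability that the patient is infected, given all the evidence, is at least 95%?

7

Prior odds: 0.014 ÷ 0.986 = 7/493.
False-positive rate = 1 − 0.75 = 0.25; likelihood ratio of a positive = 0.75/0.25 = 3.
Target posterior odds = 0.95/0.05 = 19.
Require 3ⁿ ≥ 19 ÷ (7/493) = 9367/7.
3⁶ = 729 falls short of 9367/7 but 3⁷ = 2187 reaches it, so n = 7.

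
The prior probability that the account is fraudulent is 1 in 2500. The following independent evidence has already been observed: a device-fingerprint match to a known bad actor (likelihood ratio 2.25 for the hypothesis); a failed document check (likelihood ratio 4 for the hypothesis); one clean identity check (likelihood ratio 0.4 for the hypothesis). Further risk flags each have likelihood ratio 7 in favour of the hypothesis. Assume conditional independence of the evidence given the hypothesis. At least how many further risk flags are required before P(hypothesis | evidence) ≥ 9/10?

5

Prior odds = 0.0004/0.9996 = 1/2499.
Combined Bayes factor of the evidence already in hand = 2.25 × 4 × 0.4 = 3.6.
Odds after that evidence = (1/2499) × 3.6 = 6/4165.
Target odds = 0.9/0.1 = 9.
Need 7ⁿ ≥ 9 ÷ (6/4165) = 6247.5.
7⁴ = 2401 falls short of 6247.5 but 7⁵ = 16807 reaches it, so n = 5.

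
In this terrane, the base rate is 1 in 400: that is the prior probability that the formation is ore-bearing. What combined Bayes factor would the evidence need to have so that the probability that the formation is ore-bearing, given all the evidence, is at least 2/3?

798

Prior odds = 0.0025/0.9975 = 1/399.
Target odds = (2/3)/(1/3) = 2.
Required Bayes factor = 2 ÷ (1/399) = 798.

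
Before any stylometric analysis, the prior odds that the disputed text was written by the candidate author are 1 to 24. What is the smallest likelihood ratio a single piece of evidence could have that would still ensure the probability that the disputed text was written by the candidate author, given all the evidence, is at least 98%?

Prior odds = 1/24.
Target odds = 0.98/0.02 = 49.
Required Bayes factor = 49 ÷ (1/24) = 1176.

1176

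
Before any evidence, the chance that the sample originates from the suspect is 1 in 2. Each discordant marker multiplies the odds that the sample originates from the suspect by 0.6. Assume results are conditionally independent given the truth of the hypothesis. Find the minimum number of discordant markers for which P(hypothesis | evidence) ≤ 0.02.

Prior odds: 0.5 ÷ 0.5 = 1.
Likelihood ratio per discordant marker = 0.6.
Target odds: 0.02 ÷ 0.98 = 1/49.
Require 0.6ⁿ ≤ 1/49 ÷ 1 = 1/49.
0.6⁷ = 2187/78125 is still above 1/49 but 0.6⁸ = 6561/390625 is at or below it, so n = 8.

8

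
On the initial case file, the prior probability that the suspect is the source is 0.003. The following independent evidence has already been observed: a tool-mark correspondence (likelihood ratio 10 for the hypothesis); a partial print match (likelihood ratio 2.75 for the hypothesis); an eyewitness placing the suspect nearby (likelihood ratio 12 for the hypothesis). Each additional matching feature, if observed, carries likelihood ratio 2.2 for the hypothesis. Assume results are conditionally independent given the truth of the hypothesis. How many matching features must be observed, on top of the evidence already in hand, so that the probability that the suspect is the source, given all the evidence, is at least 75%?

2

Prior odds = 0.003/0.997 = 3/997.
Combined Bayes factor of the evidence already in hand = 10 × 2.75 × 12 = 330.
Odds after that evidence = (3/997) × 330 = 990/997.
Target odds = 0.75/0.25 = 3.
Need 2.2ⁿ ≥ 3 ÷ (990/997) = 997/330.
2.2¹ = 2.2 falls short of 997/330 but 2.2² = 4.84 reaches it, so n = 2.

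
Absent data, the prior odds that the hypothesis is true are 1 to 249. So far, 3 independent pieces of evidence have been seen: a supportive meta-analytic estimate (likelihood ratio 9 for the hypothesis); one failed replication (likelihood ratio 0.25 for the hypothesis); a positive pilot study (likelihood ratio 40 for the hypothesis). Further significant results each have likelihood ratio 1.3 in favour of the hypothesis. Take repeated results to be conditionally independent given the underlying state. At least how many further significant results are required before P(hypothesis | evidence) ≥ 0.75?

Prior odds = 1/249.
Combined Bayes factor of the evidence already in hand = 9 × 0.25 × 40 = 90.
Odds after that evidence = (1/249) × 90 = 30/83.
Target odds = 0.75/0.25 = 3.
Need 1.3ⁿ ≥ 3 ÷ (30/83) = 8.3.
1.3⁸ = 815730721/100000000 falls short of 8.3 but 1.3⁹ ≈10.6045 reaches it, so n = 9.

9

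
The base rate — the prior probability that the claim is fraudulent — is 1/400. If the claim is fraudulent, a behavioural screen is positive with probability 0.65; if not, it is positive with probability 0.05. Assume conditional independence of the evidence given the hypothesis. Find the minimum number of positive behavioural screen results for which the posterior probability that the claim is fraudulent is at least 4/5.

3

Prior odds: 0.0025 ÷ 0.9975 = 1/399.
Likelihood ratio of a positive = 0.65/0.05 = 13.
Target posterior odds = 0.8/0.2 = 4.
Need (1/399) × 13ⁿ ≥ 4, i.e. 13ⁿ ≥ 1596.
13² = 169 falls short of 1596 but 13³ = 2197 reaches it, so n = 3.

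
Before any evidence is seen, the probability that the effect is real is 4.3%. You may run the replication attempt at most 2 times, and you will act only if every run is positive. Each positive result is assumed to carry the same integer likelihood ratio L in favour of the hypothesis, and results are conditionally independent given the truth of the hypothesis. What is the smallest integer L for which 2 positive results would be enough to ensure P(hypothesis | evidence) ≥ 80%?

10

Prior odds = 0.043/0.957 = 43/957.
Target odds = 0.8/0.2 = 4.
Need L² ≥ 4 ÷ (43/957) = 3828/43.
9² = 81 < 3828/43 ≤ 100 = 10², so L = 10.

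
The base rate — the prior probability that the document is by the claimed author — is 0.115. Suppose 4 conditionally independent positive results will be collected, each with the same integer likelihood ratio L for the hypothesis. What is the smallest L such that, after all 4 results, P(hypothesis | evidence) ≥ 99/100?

6

Prior odds = 0.115/0.885 = 23/177.
Target odds = 0.99/0.01 = 99.
Need L⁴ ≥ 99 ÷ (23/177) = 17523/23.
5⁴ = 625 < 17523/23 ≤ 1296 = 6⁴, so L = 6.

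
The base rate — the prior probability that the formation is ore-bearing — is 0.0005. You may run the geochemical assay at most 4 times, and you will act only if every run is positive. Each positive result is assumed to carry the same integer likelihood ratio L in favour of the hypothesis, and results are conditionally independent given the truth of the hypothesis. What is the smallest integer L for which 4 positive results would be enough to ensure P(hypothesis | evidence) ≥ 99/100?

22

Prior odds = 0.0005/0.9995 = 1/1999.
Target odds = 0.99/0.01 = 99.
Need L⁴ ≥ 99 ÷ (1/1999) = 197901.
21⁴ = 194481 < 197901 ≤ 234256 = 22⁴, so L = 22.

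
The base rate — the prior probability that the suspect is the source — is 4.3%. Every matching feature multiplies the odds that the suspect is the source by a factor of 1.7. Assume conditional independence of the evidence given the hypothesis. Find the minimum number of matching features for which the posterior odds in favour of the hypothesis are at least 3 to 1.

8

Prior odds = 0.043/0.957 = 43/957.
Likelihood ratio per matching feature = 1.7.
Target odds = 3.
Need (43/957) × 1.7ⁿ ≥ 3, i.e. 1.7ⁿ ≥ 2871/43.
1.7⁷ = 410338673/10000000 falls short of 2871/43 but 1.7⁸ ≈69.7576 reaches it, so n = 8.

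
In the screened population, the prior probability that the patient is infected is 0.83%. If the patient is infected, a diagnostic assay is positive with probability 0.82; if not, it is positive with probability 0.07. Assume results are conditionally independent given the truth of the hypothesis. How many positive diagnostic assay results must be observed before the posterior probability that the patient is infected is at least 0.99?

Prior odds: 0.0083 ÷ 0.9917 = 83/9917.
Likelihood ratio of a positive = 0.82/0.07 = 82/7.
Target odds: 0.99 ÷ 0.01 = 99.
Need (83/9917) × (82/7)ⁿ ≥ 99, i.e. (82/7)ⁿ ≥ 981783/83.
(82/7)³ = 551368/343 falls short of 981783/83 but (82/7)⁴ = 45212176/2401 reaches it, so n = 4.

4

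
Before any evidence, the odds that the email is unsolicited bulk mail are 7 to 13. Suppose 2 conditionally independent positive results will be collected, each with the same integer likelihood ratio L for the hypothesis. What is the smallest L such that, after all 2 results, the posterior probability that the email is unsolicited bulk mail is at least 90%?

Prior odds = 7/13.
Target odds = 0.9/0.1 = 9.
Need L² ≥ 9 ÷ (7/13) = 117/7.
4² = 16 < 117/7 ≤ 25 = 5², so L = 5.

5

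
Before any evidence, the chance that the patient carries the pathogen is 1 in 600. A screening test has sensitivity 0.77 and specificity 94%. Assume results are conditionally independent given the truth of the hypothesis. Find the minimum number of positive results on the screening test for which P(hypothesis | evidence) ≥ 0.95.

4

Prior odds = (1/600)/(599/600) = 1/599.
False-positive rate = 1 − 0.94 = 0.06; likelihood ratio of a positive = 0.77/0.06 = 77/6.
Target posterior odds = 0.95/0.05 = 19.
Require (77/6)ⁿ ≥ 19 ÷ (1/599) = 11381.
(77/6)³ = 456533/216 falls short of 11381 but (77/6)⁴ = 35153041/1296 reaches it, so n = 4.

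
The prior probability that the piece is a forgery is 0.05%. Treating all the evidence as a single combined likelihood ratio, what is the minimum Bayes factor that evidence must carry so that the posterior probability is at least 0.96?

Prior odds = 0.0005/0.9995 = 1/1999.
Target odds = 0.96/0.04 = 24.
Required Bayes factor = 24 ÷ (1/1999) = 47976.

47976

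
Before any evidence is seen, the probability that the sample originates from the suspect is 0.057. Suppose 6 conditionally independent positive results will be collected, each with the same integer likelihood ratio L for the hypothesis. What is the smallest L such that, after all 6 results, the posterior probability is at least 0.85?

3

Prior odds = 0.057/0.943 = 57/943.
Target odds = 0.85/0.15 = 17/3.
Need L⁶ ≥ 17/3 ÷ (57/943) = 16031/171.
2⁶ = 64 < 16031/171 ≤ 729 = 3⁶, so L = 3.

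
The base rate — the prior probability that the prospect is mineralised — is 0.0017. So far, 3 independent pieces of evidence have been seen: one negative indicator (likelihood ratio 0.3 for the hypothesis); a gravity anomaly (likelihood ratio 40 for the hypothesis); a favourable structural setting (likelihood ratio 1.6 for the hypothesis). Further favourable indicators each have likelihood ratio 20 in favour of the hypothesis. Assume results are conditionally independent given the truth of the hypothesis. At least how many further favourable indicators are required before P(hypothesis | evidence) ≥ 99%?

3

Prior odds = 0.0017/0.9983 = 17/9983.
Combined Bayes factor of the evidence already in hand = 0.3 × 40 × 1.6 = 19.2.
Odds after that evidence = (17/9983) × 19.2 = 1632/49915.
Target odds = 0.99/0.01 = 99.
Need 20ⁿ ≥ 99 ÷ (1632/49915) = 1647195/544.
20² = 400 falls short of 1647195/544 but 20³ = 8000 reaches it, so n = 3.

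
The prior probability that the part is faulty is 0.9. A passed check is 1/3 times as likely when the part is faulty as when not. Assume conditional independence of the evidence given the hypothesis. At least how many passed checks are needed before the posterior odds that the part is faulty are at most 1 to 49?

Prior odds: 0.9 ÷ 0.1 = 9.
Likelihood ratio per passed check = 1/3.
Target odds = 1/49.
Need 9 × (1/3)ⁿ ≤ 1/49, i.e. (1/3)ⁿ ≤ 1/441.
(1/3)⁵ = 1/243 is still above 1/441 but (1/3)⁶ = 1/729 is at or below it, so n = 6.

6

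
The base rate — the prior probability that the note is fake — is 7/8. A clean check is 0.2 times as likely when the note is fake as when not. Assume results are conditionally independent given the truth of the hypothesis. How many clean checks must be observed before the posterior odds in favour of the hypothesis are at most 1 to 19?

4

Prior odds = 0.875/0.125 = 7.
Likelihood ratio per clean check = 0.2.
Target odds = 1/19.
Require 0.2ⁿ ≤ 1/19 ÷ 7 = 1/133.
0.2³ = 0.008 is still above 1/133 but 0.2⁴ = 0.0016 is at or below it, so n = 4.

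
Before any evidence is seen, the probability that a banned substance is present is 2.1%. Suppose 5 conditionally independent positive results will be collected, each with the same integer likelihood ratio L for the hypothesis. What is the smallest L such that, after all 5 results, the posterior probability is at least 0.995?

7

Prior odds = 0.021/0.979 = 21/979.
Target odds = 0.995/0.005 = 199.
Need L⁵ ≥ 199 ÷ (21/979) = 194821/21.
6⁵ = 7776 < 194821/21 ≤ 16807 = 7⁵, so L = 7.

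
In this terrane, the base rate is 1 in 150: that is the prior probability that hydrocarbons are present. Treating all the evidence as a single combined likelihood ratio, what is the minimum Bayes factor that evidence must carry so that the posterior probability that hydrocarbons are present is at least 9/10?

Prior odds = (1/150)/(149/150) = 1/149.
Target odds = 0.9/0.1 = 9.
Required Bayes factor = 9 ÷ (1/149) = 1341.

1341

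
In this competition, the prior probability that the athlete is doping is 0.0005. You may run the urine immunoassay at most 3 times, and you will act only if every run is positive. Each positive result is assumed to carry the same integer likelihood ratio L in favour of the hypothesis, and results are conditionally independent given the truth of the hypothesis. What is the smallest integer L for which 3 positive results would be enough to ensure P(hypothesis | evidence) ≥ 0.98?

Prior odds = 0.0005/0.9995 = 1/1999.
Target odds = 0.98/0.02 = 49.
Need L³ ≥ 49 ÷ (1/1999) = 97951.
46³ = 97336 < 97951 ≤ 103823 = 47³, so L = 47.

47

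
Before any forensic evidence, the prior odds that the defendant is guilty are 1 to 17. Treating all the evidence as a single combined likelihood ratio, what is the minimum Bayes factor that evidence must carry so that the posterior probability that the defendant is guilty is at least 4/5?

68

Prior odds = 1/17.
Target odds = 0.8/0.2 = 4.
Required Bayes factor = 4 ÷ (1/17) = 68.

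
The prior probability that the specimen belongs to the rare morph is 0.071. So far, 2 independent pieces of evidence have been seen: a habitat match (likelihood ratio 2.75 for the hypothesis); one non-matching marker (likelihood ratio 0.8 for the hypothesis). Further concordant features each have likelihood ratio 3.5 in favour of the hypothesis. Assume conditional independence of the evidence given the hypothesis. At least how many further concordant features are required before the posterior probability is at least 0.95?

4

Prior odds = 0.071/0.929 = 71/929.
Combined Bayes factor of the evidence already in hand = 2.75 × 0.8 = 2.2.
Odds after that evidence = (71/929) × 2.2 = 781/4645.
Target odds = 0.95/0.05 = 19.
Need 3.5ⁿ ≥ 19 ÷ (781/4645) = 88255/781.
3.5³ = 42.875 falls short of 88255/781 but 3.5⁴ = 150.0625 reaches it, so n = 4.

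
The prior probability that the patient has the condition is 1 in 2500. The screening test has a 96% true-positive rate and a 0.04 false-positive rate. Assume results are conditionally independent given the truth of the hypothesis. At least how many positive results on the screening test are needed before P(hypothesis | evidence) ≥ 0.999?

Prior odds: 0.0004 ÷ 0.9996 = 1/2499.
Likelihood ratio of a positive result = 0.96/0.04 = 24.
Target posterior odds = 0.999/0.001 = 999.
Need (1/2499) × 24ⁿ ≥ 999, i.e. 24ⁿ ≥ 2496501.
24⁴ = 331776 falls short of 2496501 but 24⁵ = 7962624 reaches it, so n = 5.

5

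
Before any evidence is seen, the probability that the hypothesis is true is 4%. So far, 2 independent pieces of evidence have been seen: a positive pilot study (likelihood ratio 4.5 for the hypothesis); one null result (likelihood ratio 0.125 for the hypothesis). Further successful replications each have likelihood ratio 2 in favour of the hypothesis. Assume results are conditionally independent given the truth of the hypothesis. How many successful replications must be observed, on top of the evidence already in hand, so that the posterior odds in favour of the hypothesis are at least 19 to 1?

Prior odds = 0.04/0.96 = 1/24.
Combined Bayes factor of the evidence already in hand = 4.5 × 0.125 = 0.5625.
Odds after that evidence = (1/24) × 0.5625 = 0.0234375.
Target odds = 19.
Need 2ⁿ ≥ 19 ÷ 0.0234375 = 2432/3.
2⁹ = 512 falls short of 2432/3 but 2¹⁰ = 1024 reaches it, so n = 10.

10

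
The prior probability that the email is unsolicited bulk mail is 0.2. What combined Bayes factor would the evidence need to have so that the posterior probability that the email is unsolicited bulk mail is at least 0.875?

Prior odds = 0.2/0.8 = 0.25.
Target odds = 0.875/0.125 = 7.
Required Bayes factor = 7 ÷ 0.25 = 28.

28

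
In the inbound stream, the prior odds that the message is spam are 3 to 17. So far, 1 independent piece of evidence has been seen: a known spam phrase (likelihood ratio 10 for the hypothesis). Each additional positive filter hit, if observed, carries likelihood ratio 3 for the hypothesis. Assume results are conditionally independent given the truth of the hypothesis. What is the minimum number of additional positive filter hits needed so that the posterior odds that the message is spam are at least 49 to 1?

4

Prior odds = 3/17.
Bayes factor of the evidence already in hand = 10.
Odds after that evidence = (3/17) × 10 = 30/17.
Target odds = 49.
Need 3ⁿ ≥ 49 ÷ (30/17) = 833/30.
3³ = 27 falls short of 833/30 but 3⁴ = 81 reaches it, so n = 4.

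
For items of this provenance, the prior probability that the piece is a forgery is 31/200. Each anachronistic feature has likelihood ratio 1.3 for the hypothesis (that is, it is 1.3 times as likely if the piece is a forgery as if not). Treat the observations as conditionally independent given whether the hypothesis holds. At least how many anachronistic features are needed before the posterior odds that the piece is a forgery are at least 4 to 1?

12

Prior odds = 0.155/0.845 = 31/169.
Likelihood ratio per anachronistic feature = 1.3.
Target odds = 4.
Need (31/169) × 1.3ⁿ ≥ 4, i.e. 1.3ⁿ ≥ 676/31.
1.3¹¹ ≈17.9216 falls short of 676/31 but 1.3¹² ≈23.2981 reaches it, so n = 12.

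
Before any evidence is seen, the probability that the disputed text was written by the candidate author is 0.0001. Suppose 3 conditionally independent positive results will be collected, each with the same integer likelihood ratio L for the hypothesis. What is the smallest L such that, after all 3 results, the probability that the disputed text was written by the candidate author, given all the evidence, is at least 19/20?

Prior odds = 0.0001/0.9999 = 1/9999.
Target odds = 0.95/0.05 = 19.
Need L³ ≥ 19 ÷ (1/9999) = 189981.
57³ = 185193 < 189981 ≤ 195112 = 58³, so L = 58.

58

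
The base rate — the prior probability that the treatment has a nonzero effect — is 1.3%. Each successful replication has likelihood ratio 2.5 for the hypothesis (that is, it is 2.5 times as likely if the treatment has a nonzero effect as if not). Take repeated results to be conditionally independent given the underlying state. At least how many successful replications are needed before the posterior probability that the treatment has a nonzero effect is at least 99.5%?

Prior odds: 0.013 ÷ 0.987 = 13/987.
Likelihood ratio per successful replication = 2.5.
Target odds: 0.995 ÷ 0.005 = 199.
Need (13/987) × 2.5ⁿ ≥ 199, i.e. 2.5ⁿ ≥ 196413/13.
2.5¹⁰ = 9765625/1024 falls short of 196413/13 but 2.5¹¹ = 48828125/2048 reaches it, so n = 11.

11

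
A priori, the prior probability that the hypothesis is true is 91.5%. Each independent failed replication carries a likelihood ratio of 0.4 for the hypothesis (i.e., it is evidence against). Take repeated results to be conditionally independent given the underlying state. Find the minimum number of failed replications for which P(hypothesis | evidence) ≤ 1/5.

5

Prior odds: 0.915 ÷ 0.085 = 183/17.
Likelihood ratio per failed replication = 0.4.
Target posterior odds = 0.2/0.8 = 0.25.
Need (183/17) × 0.4ⁿ ≤ 0.25, i.e. 0.4ⁿ ≤ 17/732.
0.4⁴ = 0.0256 is still above 17/732 but 0.4⁵ = 0.01024 is at or below it, so n = 5.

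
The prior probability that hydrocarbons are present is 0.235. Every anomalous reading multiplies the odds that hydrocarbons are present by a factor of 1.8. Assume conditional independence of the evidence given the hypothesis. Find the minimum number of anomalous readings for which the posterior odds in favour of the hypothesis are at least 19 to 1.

8

Prior odds: 0.235 ÷ 0.765 = 47/153.
Likelihood ratio per anomalous reading = 1.8.
Target odds = 19.
Need (47/153) × 1.8ⁿ ≥ 19, i.e. 1.8ⁿ ≥ 2907/47.
1.8⁷ = 4782969/78125 falls short of 2907/47 but 1.8⁸ = 43046721/390625 reaches it, so n = 8.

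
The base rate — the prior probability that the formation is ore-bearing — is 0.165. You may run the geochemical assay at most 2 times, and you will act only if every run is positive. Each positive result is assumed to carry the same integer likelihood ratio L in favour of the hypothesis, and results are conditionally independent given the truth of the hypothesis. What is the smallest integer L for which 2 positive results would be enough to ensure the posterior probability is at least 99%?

23

Prior odds = 0.165/0.835 = 33/167.
Target odds = 0.99/0.01 = 99.
Need L² ≥ 99 ÷ (33/167) = 501.
22² = 484 < 501 ≤ 529 = 23², so L = 23.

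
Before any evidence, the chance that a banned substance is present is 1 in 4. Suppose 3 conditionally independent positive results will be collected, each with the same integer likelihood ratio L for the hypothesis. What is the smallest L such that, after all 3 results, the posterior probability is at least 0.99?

Prior odds = 0.25/0.75 = 1/3.
Target odds = 0.99/0.01 = 99.
Need L³ ≥ 99 ÷ (1/3) = 297.
6³ = 216 < 297 ≤ 343 = 7³, so L = 7.

7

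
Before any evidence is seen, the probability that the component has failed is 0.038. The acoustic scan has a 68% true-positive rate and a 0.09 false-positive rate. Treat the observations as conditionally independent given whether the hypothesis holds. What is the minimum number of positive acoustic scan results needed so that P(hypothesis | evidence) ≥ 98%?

Prior odds: 0.038 ÷ 0.962 = 19/481.
Likelihood ratio of a positive result = 0.68/0.09 = 68/9.
Target odds: 0.98 ÷ 0.02 = 49.
Require (68/9)ⁿ ≥ 49 ÷ (19/481) = 23569/19.
(68/9)³ = 314432/729 falls short of 23569/19 but (68/9)⁴ = 21381376/6561 reaches it, so n = 4.

4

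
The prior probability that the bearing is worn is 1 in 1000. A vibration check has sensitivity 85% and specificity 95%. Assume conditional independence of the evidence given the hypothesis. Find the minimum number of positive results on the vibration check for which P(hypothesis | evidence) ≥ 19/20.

4

Prior odds: 0.001 ÷ 0.999 = 1/999.
False-positive rate = 1 − 0.95 = 0.05; likelihood ratio of a positive = 0.85/0.05 = 17.
Target posterior odds = 0.95/0.05 = 19.
Need (1/999) × 17ⁿ ≥ 19, i.e. 17ⁿ ≥ 18981.
17³ = 4913 falls short of 18981 but 17⁴ = 83521 reaches it, so n = 4.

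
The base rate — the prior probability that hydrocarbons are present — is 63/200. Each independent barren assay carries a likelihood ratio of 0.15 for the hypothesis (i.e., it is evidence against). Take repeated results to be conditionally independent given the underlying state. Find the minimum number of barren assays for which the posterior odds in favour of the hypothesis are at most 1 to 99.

Prior odds: 0.315 ÷ 0.685 = 63/137.
Likelihood ratio per barren assay = 0.15.
Target odds = 1/99.
Need (63/137) × 0.15ⁿ ≤ 1/99, i.e. 0.15ⁿ ≤ 137/6237.
0.15² = 0.0225 is still above 137/6237 but 0.15³ = 0.003375 is at or below it, so n = 3.

3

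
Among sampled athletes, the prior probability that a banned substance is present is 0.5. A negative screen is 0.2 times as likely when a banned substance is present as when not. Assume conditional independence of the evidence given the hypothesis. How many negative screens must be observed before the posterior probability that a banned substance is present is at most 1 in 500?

Prior odds = 0.5/0.5 = 1.
Likelihood ratio per negative screen = 0.2.
Target odds: 0.002 ÷ 0.998 = 1/499.
Need 1 × 0.2ⁿ ≤ 1/499, i.e. 0.2ⁿ ≤ 1/499.
0.2³ = 0.008 is still above 1/499 but 0.2⁴ = 0.0016 is at or below it, so n = 4.

4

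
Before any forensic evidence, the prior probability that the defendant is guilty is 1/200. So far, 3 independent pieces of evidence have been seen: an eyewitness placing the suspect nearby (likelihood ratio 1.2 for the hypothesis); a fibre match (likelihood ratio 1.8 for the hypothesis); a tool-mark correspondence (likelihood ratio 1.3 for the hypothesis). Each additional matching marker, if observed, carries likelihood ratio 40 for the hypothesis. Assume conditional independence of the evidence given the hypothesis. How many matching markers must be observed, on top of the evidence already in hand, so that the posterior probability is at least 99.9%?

4

Prior odds = 0.005/0.995 = 1/199.
Combined Bayes factor of the evidence already in hand = 1.2 × 1.8 × 1.3 = 2.808.
Odds after that evidence = (1/199) × 2.808 = 351/24875.
Target odds = 0.999/0.001 = 999.
Need 40ⁿ ≥ 999 ÷ (351/24875) = 920375/13.
40³ = 64000 falls short of 920375/13 but 40⁴ = 2560000 reaches it, so n = 4.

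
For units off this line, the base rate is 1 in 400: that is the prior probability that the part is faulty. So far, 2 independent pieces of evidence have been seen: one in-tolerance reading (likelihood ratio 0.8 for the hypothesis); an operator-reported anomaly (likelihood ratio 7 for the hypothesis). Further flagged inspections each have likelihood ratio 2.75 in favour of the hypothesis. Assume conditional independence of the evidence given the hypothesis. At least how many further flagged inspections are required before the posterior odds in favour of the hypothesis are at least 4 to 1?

Prior odds = 0.0025/0.9975 = 1/399.
Combined Bayes factor of the evidence already in hand = 0.8 × 7 = 5.6.
Odds after that evidence = (1/399) × 5.6 = 4/285.
Target odds = 4.
Need 2.75ⁿ ≥ 4 ÷ (4/285) = 285.
2.75⁵ = 161051/1024 falls short of 285 but 2.75⁶ = 1771561/4096 reaches it, so n = 6.

6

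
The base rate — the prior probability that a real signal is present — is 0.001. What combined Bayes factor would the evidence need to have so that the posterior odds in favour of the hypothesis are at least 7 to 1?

6993

Prior odds = 0.001/0.999 = 1/999.
Target odds = 7.
Required Bayes factor = 7 ÷ (1/999) = 6993.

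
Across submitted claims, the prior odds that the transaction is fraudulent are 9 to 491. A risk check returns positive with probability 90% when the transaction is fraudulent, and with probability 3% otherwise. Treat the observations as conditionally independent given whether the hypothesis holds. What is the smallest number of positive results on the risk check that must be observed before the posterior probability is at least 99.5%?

3

Prior odds = 9/491.
Likelihood ratio of a positive result = 0.9/0.03 = 30.
Target odds: 0.995 ÷ 0.005 = 199.
Need (9/491) × 30ⁿ ≥ 199, i.e. 30ⁿ ≥ 97709/9.
30² = 900 falls short of 97709/9 but 30³ = 27000 reaches it, so n = 3.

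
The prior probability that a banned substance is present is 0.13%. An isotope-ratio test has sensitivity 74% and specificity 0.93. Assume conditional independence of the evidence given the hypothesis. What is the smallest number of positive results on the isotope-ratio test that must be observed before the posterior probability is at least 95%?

5

Prior odds: 0.0013 ÷ 0.9987 = 13/9987.
False-positive rate = 1 − 0.93 = 0.07; likelihood ratio of a positive = 0.74/0.07 = 74/7.
Target posterior odds = 0.95/0.05 = 19.
Require (74/7)ⁿ ≥ 19 ÷ (13/9987) = 189753/13.
(74/7)⁴ = 29986576/2401 falls short of 189753/13 but (74/7)⁵ ≈132029 reaches it, so n = 5.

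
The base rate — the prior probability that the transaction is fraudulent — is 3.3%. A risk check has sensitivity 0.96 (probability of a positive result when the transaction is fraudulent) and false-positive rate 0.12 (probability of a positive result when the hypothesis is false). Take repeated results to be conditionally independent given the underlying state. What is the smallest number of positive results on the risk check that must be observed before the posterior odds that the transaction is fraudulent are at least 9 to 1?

Prior odds: 0.033 ÷ 0.967 = 33/967.
Likelihood ratio of a positive result = 0.96/0.12 = 8.
Target odds = 9.
Require 8ⁿ ≥ 9 ÷ (33/967) = 2901/11.
8² = 64 falls short of 2901/11 but 8³ = 512 reaches it, so n = 3.

3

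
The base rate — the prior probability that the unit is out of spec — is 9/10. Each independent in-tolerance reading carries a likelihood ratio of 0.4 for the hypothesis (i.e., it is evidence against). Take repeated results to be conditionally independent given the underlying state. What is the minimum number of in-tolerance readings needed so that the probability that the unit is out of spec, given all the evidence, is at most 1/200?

Prior odds: 0.9 ÷ 0.1 = 9.
Likelihood ratio per in-tolerance reading = 0.4.
Target posterior odds = 0.005/0.995 = 1/199.
Require 0.4ⁿ ≤ 1/199 ÷ 9 = 1/1791.
0.4⁸ = 256/390625 is still above 1/1791 but 0.4⁹ = 512/1953125 is at or below it, so n = 9.

9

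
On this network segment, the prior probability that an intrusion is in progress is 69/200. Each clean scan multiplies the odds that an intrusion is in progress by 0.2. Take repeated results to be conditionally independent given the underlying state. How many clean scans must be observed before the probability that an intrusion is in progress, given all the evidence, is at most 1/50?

3

Prior odds: 0.345 ÷ 0.655 = 69/131.
Likelihood ratio per clean scan = 0.2.
Target posterior odds = 0.02/0.98 = 1/49.
Need (69/131) × 0.2ⁿ ≤ 1/49, i.e. 0.2ⁿ ≤ 131/3381.
0.2² = 0.04 is still above 131/3381 but 0.2³ = 0.008 is at or below it, so n = 3.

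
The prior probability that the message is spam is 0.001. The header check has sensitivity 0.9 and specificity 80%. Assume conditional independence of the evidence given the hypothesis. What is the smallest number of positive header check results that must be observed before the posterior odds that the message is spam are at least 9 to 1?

Prior odds = 0.001/0.999 = 1/999.
False-positive rate = 1 − 0.8 = 0.2; likelihood ratio of a positive = 0.9/0.2 = 4.5.
Target odds = 9.
Need (1/999) × 4.5ⁿ ≥ 9, i.e. 4.5ⁿ ≥ 8991.
4.5⁶ = 8303.765625 falls short of 8991 but 4.5⁷ = 4782969/128 reaches it, so n = 7.

7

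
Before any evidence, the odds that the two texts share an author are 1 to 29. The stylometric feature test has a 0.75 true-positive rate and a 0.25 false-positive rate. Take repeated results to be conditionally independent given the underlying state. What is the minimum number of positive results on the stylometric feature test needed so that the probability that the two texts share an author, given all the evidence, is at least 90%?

6

Prior odds = 1/29.
Likelihood ratio of a positive result = 0.75/0.25 = 3.
Target posterior odds = 0.9/0.1 = 9.
Require 3ⁿ ≥ 9 ÷ (1/29) = 261.
3⁵ = 243 falls short of 261 but 3⁶ = 729 reaches it, so n = 6.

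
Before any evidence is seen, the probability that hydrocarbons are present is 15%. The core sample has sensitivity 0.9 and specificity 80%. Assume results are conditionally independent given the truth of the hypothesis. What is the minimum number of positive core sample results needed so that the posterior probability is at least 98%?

4

Prior odds = 0.15/0.85 = 3/17.
False-positive rate = 1 − 0.8 = 0.2; likelihood ratio of a positive = 0.9/0.2 = 4.5.
Target posterior odds = 0.98/0.02 = 49.
Require 4.5ⁿ ≥ 49 ÷ (3/17) = 833/3.
4.5³ = 91.125 falls short of 833/3 but 4.5⁴ = 410.0625 reaches it, so n = 4.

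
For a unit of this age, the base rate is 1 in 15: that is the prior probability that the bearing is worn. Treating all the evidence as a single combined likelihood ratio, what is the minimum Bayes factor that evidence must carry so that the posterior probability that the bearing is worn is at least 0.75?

Prior odds = (1/15)/(14/15) = 1/14.
Target odds = 0.75/0.25 = 3.
Required Bayes factor = 3 ÷ (1/14) = 42.

42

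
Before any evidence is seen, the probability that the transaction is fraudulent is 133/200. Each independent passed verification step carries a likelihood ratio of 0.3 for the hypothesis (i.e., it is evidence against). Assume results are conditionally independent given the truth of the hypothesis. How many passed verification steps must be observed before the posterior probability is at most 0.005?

Prior odds: 0.665 ÷ 0.335 = 133/67.
Likelihood ratio per passed verification step = 0.3.
Target posterior odds = 0.005/0.995 = 1/199.
Require 0.3ⁿ ≤ 1/199 ÷ (133/67) = 67/26467.
0.3⁴ = 0.0081 is still above 67/26467 but 0.3⁵ = 243/100000 is at or below it, so n = 5.

5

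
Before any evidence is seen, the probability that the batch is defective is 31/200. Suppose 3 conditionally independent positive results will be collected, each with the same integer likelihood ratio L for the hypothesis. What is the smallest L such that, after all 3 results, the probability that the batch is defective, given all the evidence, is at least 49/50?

7

Prior odds = 0.155/0.845 = 31/169.
Target odds = 0.98/0.02 = 49.
Need L³ ≥ 49 ÷ (31/169) = 8281/31.
6³ = 216 < 8281/31 ≤ 343 = 7³, so L = 7.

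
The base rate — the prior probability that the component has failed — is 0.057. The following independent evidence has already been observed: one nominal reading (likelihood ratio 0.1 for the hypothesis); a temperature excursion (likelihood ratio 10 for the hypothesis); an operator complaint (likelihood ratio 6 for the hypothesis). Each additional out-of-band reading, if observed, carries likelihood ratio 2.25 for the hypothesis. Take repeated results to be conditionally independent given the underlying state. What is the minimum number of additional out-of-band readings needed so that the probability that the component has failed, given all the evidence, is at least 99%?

Prior odds = 0.057/0.943 = 57/943.
Combined Bayes factor of the evidence already in hand = 0.1 × 10 × 6 = 6.
Odds after that evidence = (57/943) × 6 = 342/943.
Target odds = 0.99/0.01 = 99.
Need 2.25ⁿ ≥ 99 ÷ (342/943) = 10373/38.
2.25⁶ = 531441/4096 falls short of 10373/38 but 2.25⁷ = 4782969/16384 reaches it, so n = 7.

7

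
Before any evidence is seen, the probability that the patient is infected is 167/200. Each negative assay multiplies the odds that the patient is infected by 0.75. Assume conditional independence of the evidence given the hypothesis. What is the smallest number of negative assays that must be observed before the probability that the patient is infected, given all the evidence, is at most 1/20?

Prior odds = 0.835/0.165 = 167/33.
Likelihood ratio per negative assay = 0.75.
Target posterior odds = 0.05/0.95 = 1/19.
Need (167/33) × 0.75ⁿ ≤ 1/19, i.e. 0.75ⁿ ≤ 33/3173.
0.75¹⁵ ≈0.0133635 is still above 33/3173 but 0.75¹⁶ ≈0.0100226 is at or below it, so n = 16.

16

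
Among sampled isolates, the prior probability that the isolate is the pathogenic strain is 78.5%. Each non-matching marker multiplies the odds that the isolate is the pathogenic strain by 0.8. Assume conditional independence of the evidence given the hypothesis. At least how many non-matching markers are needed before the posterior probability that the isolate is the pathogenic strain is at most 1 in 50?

24

Prior odds = 0.785/0.215 = 157/43.
Likelihood ratio per non-matching marker = 0.8.
Target odds: 0.02 ÷ 0.98 = 1/49.
Require 0.8ⁿ ≤ 1/49 ÷ (157/43) = 43/7693.
0.8²³ ≈0.00590296 is still above 43/7693 but 0.8²⁴ ≈0.00472237 is at or below it, so n = 24.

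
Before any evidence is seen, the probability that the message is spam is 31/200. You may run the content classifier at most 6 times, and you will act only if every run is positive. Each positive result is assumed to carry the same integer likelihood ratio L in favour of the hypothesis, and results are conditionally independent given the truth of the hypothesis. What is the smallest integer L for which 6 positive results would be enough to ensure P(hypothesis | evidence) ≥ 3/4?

Prior odds = 0.155/0.845 = 31/169.
Target odds = 0.75/0.25 = 3.
Need L⁶ ≥ 3 ÷ (31/169) = 507/31.
1⁶ = 1 < 507/31 ≤ 64 = 2⁶, so L = 2.

2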